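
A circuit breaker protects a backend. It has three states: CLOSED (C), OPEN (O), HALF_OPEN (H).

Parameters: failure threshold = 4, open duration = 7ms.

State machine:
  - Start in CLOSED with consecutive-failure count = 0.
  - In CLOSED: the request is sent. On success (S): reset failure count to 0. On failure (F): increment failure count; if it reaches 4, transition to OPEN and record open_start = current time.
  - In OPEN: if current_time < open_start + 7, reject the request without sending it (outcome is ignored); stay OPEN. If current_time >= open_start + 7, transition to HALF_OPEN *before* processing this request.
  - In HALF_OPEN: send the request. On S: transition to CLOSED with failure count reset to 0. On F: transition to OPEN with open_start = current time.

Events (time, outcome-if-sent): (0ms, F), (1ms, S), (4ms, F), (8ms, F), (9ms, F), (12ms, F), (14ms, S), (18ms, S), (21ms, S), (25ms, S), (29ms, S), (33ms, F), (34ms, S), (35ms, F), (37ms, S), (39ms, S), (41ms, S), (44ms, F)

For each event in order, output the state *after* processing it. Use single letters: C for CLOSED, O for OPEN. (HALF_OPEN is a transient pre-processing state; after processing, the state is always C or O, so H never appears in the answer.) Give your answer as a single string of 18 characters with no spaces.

State after each event:
  event#1 t=0ms outcome=F: state=CLOSED
  event#2 t=1ms outcome=S: state=CLOSED
  event#3 t=4ms outcome=F: state=CLOSED
  event#4 t=8ms outcome=F: state=CLOSED
  event#5 t=9ms outcome=F: state=CLOSED
  event#6 t=12ms outcome=F: state=OPEN
  event#7 t=14ms outcome=S: state=OPEN
  event#8 t=18ms outcome=S: state=OPEN
  event#9 t=21ms outcome=S: state=CLOSED
  event#10 t=25ms outcome=S: state=CLOSED
  event#11 t=29ms outcome=S: state=CLOSED
  event#12 t=33ms outcome=F: state=CLOSED
  event#13 t=34ms outcome=S: state=CLOSED
  event#14 t=35ms outcome=F: state=CLOSED
  event#15 t=37ms outcome=S: state=CLOSED
  event#16 t=39ms outcome=S: state=CLOSED
  event#17 t=41ms outcome=S: state=CLOSED
  event#18 t=44ms outcome=F: state=CLOSED

Answer: CCCCCOOOCCCCCCCCCC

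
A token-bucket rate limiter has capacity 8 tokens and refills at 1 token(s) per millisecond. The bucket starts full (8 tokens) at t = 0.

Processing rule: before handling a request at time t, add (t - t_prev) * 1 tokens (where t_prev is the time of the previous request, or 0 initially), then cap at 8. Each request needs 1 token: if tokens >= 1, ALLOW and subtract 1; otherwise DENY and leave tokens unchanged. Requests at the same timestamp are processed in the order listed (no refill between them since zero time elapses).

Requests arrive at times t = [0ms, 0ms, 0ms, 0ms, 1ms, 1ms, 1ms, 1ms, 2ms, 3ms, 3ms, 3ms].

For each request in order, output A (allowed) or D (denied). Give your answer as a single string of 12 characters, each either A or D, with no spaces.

Answer: AAAAAAAAAAAD

Derivation:
Simulating step by step:
  req#1 t=0ms: ALLOW
  req#2 t=0ms: ALLOW
  req#3 t=0ms: ALLOW
  req#4 t=0ms: ALLOW
  req#5 t=1ms: ALLOW
  req#6 t=1ms: ALLOW
  req#7 t=1ms: ALLOW
  req#8 t=1ms: ALLOW
  req#9 t=2ms: ALLOW
  req#10 t=3ms: ALLOW
  req#11 t=3ms: ALLOW
  req#12 t=3ms: DENY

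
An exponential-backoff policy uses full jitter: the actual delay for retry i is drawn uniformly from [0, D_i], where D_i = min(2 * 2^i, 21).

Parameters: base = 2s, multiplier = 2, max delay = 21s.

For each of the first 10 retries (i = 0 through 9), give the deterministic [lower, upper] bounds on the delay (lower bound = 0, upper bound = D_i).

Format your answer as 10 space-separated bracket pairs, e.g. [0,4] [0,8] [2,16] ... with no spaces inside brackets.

Answer: [0,2] [0,4] [0,8] [0,16] [0,21] [0,21] [0,21] [0,21] [0,21] [0,21]

Derivation:
Computing bounds per retry:
  i=0: D_i=min(2*2^0,21)=2, bounds=[0,2]
  i=1: D_i=min(2*2^1,21)=4, bounds=[0,4]
  i=2: D_i=min(2*2^2,21)=8, bounds=[0,8]
  i=3: D_i=min(2*2^3,21)=16, bounds=[0,16]
  i=4: D_i=min(2*2^4,21)=21, bounds=[0,21]
  i=5: D_i=min(2*2^5,21)=21, bounds=[0,21]
  i=6: D_i=min(2*2^6,21)=21, bounds=[0,21]
  i=7: D_i=min(2*2^7,21)=21, bounds=[0,21]
  i=8: D_i=min(2*2^8,21)=21, bounds=[0,21]
  i=9: D_i=min(2*2^9,21)=21, bounds=[0,21]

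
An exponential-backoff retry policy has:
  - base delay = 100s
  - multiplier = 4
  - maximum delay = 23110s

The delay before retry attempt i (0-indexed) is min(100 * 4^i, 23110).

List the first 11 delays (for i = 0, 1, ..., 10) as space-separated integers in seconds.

Answer: 100 400 1600 6400 23110 23110 23110 23110 23110 23110 23110

Derivation:
Computing each delay:
  i=0: min(100*4^0, 23110) = 100
  i=1: min(100*4^1, 23110) = 400
  i=2: min(100*4^2, 23110) = 1600
  i=3: min(100*4^3, 23110) = 6400
  i=4: min(100*4^4, 23110) = 23110
  i=5: min(100*4^5, 23110) = 23110
  i=6: min(100*4^6, 23110) = 23110
  i=7: min(100*4^7, 23110) = 23110
  i=8: min(100*4^8, 23110) = 23110
  i=9: min(100*4^9, 23110) = 23110
  i=10: min(100*4^10, 23110) = 23110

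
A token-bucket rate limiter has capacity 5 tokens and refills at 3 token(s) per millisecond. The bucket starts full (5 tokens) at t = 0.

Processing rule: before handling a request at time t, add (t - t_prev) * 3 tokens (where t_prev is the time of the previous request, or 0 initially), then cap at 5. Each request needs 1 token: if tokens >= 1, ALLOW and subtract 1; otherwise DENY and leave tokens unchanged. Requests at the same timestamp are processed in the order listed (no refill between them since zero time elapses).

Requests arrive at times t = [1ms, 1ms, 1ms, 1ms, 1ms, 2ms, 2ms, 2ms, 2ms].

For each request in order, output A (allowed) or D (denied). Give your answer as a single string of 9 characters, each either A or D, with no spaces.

Simulating step by step:
  req#1 t=1ms: ALLOW
  req#2 t=1ms: ALLOW
  req#3 t=1ms: ALLOW
  req#4 t=1ms: ALLOW
  req#5 t=1ms: ALLOW
  req#6 t=2ms: ALLOW
  req#7 t=2ms: ALLOW
  req#8 t=2ms: ALLOW
  req#9 t=2ms: DENY

Answer: AAAAAAAAD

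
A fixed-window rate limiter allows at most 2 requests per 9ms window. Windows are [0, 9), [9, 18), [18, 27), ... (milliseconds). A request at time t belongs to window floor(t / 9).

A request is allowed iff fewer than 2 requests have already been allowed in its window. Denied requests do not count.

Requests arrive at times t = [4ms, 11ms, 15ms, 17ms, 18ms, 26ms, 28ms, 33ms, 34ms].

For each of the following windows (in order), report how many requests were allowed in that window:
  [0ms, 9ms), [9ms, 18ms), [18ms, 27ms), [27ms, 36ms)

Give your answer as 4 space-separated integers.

Processing requests:
  req#1 t=4ms (window 0): ALLOW
  req#2 t=11ms (window 1): ALLOW
  req#3 t=15ms (window 1): ALLOW
  req#4 t=17ms (window 1): DENY
  req#5 t=18ms (window 2): ALLOW
  req#6 t=26ms (window 2): ALLOW
  req#7 t=28ms (window 3): ALLOW
  req#8 t=33ms (window 3): ALLOW
  req#9 t=34ms (window 3): DENY

Allowed counts by window: 1 2 2 2

Answer: 1 2 2 2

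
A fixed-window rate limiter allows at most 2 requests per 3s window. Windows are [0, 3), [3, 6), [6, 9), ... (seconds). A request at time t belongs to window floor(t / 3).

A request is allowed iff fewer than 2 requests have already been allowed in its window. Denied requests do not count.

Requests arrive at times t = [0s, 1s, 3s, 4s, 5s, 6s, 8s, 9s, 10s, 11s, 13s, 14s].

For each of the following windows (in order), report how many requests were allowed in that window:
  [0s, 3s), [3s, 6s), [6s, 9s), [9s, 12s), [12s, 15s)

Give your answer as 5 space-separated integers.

Processing requests:
  req#1 t=0s (window 0): ALLOW
  req#2 t=1s (window 0): ALLOW
  req#3 t=3s (window 1): ALLOW
  req#4 t=4s (window 1): ALLOW
  req#5 t=5s (window 1): DENY
  req#6 t=6s (window 2): ALLOW
  req#7 t=8s (window 2): ALLOW
  req#8 t=9s (window 3): ALLOW
  req#9 t=10s (window 3): ALLOW
  req#10 t=11s (window 3): DENY
  req#11 t=13s (window 4): ALLOW
  req#12 t=14s (window 4): ALLOW

Allowed counts by window: 2 2 2 2 2

Answer: 2 2 2 2 2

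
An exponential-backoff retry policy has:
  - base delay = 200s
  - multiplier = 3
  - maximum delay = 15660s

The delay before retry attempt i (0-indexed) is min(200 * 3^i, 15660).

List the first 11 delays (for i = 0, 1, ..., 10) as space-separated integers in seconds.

Computing each delay:
  i=0: min(200*3^0, 15660) = 200
  i=1: min(200*3^1, 15660) = 600
  i=2: min(200*3^2, 15660) = 1800
  i=3: min(200*3^3, 15660) = 5400
  i=4: min(200*3^4, 15660) = 15660
  i=5: min(200*3^5, 15660) = 15660
  i=6: min(200*3^6, 15660) = 15660
  i=7: min(200*3^7, 15660) = 15660
  i=8: min(200*3^8, 15660) = 15660
  i=9: min(200*3^9, 15660) = 15660
  i=10: min(200*3^10, 15660) = 15660

Answer: 200 600 1800 5400 15660 15660 15660 15660 15660 15660 15660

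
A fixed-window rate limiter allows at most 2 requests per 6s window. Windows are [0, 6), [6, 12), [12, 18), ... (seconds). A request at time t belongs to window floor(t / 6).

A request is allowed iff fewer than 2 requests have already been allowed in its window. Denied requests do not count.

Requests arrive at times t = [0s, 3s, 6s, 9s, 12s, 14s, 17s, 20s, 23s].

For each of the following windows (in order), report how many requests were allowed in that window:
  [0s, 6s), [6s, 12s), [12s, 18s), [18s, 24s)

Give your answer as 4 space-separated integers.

Processing requests:
  req#1 t=0s (window 0): ALLOW
  req#2 t=3s (window 0): ALLOW
  req#3 t=6s (window 1): ALLOW
  req#4 t=9s (window 1): ALLOW
  req#5 t=12s (window 2): ALLOW
  req#6 t=14s (window 2): ALLOW
  req#7 t=17s (window 2): DENY
  req#8 t=20s (window 3): ALLOW
  req#9 t=23s (window 3): ALLOW

Allowed counts by window: 2 2 2 2

Answer: 2 2 2 2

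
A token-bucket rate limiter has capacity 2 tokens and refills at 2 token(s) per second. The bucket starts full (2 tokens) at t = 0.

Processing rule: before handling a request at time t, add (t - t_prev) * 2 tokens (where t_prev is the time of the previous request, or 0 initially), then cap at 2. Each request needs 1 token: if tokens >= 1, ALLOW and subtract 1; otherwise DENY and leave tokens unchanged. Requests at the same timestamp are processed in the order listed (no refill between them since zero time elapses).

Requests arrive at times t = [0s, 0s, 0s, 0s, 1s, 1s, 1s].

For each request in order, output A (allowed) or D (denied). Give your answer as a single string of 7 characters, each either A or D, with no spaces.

Simulating step by step:
  req#1 t=0s: ALLOW
  req#2 t=0s: ALLOW
  req#3 t=0s: DENY
  req#4 t=0s: DENY
  req#5 t=1s: ALLOW
  req#6 t=1s: ALLOW
  req#7 t=1s: DENY

Answer: AADDAAD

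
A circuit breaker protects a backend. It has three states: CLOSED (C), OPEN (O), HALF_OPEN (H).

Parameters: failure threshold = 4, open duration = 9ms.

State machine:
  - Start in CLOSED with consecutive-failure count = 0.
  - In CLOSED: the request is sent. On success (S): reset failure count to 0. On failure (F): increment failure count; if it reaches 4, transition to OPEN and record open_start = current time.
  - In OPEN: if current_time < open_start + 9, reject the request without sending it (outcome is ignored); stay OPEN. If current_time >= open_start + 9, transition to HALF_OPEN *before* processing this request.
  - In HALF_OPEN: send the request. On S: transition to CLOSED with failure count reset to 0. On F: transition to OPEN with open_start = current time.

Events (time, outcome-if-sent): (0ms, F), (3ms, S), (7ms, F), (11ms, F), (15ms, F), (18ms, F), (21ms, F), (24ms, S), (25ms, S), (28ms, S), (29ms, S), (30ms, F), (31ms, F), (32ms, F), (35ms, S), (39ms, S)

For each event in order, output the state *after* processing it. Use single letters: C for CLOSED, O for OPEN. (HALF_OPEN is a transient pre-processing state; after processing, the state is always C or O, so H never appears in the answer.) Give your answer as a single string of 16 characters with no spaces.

State after each event:
  event#1 t=0ms outcome=F: state=CLOSED
  event#2 t=3ms outcome=S: state=CLOSED
  event#3 t=7ms outcome=F: state=CLOSED
  event#4 t=11ms outcome=F: state=CLOSED
  event#5 t=15ms outcome=F: state=CLOSED
  event#6 t=18ms outcome=F: state=OPEN
  event#7 t=21ms outcome=F: state=OPEN
  event#8 t=24ms outcome=S: state=OPEN
  event#9 t=25ms outcome=S: state=OPEN
  event#10 t=28ms outcome=S: state=CLOSED
  event#11 t=29ms outcome=S: state=CLOSED
  event#12 t=30ms outcome=F: state=CLOSED
  event#13 t=31ms outcome=F: state=CLOSED
  event#14 t=32ms outcome=F: state=CLOSED
  event#15 t=35ms outcome=S: state=CLOSED
  event#16 t=39ms outcome=S: state=CLOSED

Answer: CCCCCOOOOCCCCCCC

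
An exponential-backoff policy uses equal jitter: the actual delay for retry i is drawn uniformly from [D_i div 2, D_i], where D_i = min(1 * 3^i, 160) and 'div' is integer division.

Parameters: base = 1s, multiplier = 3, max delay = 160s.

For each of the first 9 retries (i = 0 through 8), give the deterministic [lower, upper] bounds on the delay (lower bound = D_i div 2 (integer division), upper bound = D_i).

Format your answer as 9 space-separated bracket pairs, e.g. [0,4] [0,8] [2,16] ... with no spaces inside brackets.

Answer: [0,1] [1,3] [4,9] [13,27] [40,81] [80,160] [80,160] [80,160] [80,160]

Derivation:
Computing bounds per retry:
  i=0: D_i=min(1*3^0,160)=1, bounds=[0,1]
  i=1: D_i=min(1*3^1,160)=3, bounds=[1,3]
  i=2: D_i=min(1*3^2,160)=9, bounds=[4,9]
  i=3: D_i=min(1*3^3,160)=27, bounds=[13,27]
  i=4: D_i=min(1*3^4,160)=81, bounds=[40,81]
  i=5: D_i=min(1*3^5,160)=160, bounds=[80,160]
  i=6: D_i=min(1*3^6,160)=160, bounds=[80,160]
  i=7: D_i=min(1*3^7,160)=160, bounds=[80,160]
  i=8: D_i=min(1*3^8,160)=160, bounds=[80,160]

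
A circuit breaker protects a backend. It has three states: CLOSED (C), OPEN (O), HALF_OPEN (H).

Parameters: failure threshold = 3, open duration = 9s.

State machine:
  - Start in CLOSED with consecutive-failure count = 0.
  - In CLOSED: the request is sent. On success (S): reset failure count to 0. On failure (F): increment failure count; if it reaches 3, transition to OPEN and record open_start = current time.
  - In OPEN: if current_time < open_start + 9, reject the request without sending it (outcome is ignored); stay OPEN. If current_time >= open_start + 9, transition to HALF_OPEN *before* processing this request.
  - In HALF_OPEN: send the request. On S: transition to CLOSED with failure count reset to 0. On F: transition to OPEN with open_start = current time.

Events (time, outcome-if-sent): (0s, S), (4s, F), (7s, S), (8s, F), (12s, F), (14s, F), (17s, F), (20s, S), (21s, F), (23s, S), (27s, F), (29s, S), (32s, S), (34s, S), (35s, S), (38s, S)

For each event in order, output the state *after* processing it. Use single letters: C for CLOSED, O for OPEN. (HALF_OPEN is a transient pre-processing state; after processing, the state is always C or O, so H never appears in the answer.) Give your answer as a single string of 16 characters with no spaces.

Answer: CCCCCOOOOCCCCCCC

Derivation:
State after each event:
  event#1 t=0s outcome=S: state=CLOSED
  event#2 t=4s outcome=F: state=CLOSED
  event#3 t=7s outcome=S: state=CLOSED
  event#4 t=8s outcome=F: state=CLOSED
  event#5 t=12s outcome=F: state=CLOSED
  event#6 t=14s outcome=F: state=OPEN
  event#7 t=17s outcome=F: state=OPEN
  event#8 t=20s outcome=S: state=OPEN
  event#9 t=21s outcome=F: state=OPEN
  event#10 t=23s outcome=S: state=CLOSED
  event#11 t=27s outcome=F: state=CLOSED
  event#12 t=29s outcome=S: state=CLOSED
  event#13 t=32s outcome=S: state=CLOSED
  event#14 t=34s outcome=S: state=CLOSED
  event#15 t=35s outcome=S: state=CLOSED
  event#16 t=38s outcome=S: state=CLOSED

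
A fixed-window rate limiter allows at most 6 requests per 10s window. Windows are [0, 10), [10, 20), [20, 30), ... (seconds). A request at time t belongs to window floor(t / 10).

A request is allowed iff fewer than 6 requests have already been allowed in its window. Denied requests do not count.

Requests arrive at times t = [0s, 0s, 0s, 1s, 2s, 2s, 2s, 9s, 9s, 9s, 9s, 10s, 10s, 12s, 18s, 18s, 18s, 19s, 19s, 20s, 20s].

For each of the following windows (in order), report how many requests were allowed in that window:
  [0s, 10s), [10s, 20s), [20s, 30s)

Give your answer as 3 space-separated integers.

Answer: 6 6 2

Derivation:
Processing requests:
  req#1 t=0s (window 0): ALLOW
  req#2 t=0s (window 0): ALLOW
  req#3 t=0s (window 0): ALLOW
  req#4 t=1s (window 0): ALLOW
  req#5 t=2s (window 0): ALLOW
  req#6 t=2s (window 0): ALLOW
  req#7 t=2s (window 0): DENY
  req#8 t=9s (window 0): DENY
  req#9 t=9s (window 0): DENY
  req#10 t=9s (window 0): DENY
  req#11 t=9s (window 0): DENY
  req#12 t=10s (window 1): ALLOW
  req#13 t=10s (window 1): ALLOW
  req#14 t=12s (window 1): ALLOW
  req#15 t=18s (window 1): ALLOW
  req#16 t=18s (window 1): ALLOW
  req#17 t=18s (window 1): ALLOW
  req#18 t=19s (window 1): DENY
  req#19 t=19s (window 1): DENY
  req#20 t=20s (window 2): ALLOW
  req#21 t=20s (window 2): ALLOW

Allowed counts by window: 6 6 2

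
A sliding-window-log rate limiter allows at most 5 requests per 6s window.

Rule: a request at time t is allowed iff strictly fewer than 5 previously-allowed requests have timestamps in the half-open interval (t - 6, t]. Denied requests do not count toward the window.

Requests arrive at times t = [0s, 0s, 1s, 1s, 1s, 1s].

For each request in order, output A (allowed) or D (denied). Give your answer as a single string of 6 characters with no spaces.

Tracking allowed requests in the window:
  req#1 t=0s: ALLOW
  req#2 t=0s: ALLOW
  req#3 t=1s: ALLOW
  req#4 t=1s: ALLOW
  req#5 t=1s: ALLOW
  req#6 t=1s: DENY

Answer: AAAAAD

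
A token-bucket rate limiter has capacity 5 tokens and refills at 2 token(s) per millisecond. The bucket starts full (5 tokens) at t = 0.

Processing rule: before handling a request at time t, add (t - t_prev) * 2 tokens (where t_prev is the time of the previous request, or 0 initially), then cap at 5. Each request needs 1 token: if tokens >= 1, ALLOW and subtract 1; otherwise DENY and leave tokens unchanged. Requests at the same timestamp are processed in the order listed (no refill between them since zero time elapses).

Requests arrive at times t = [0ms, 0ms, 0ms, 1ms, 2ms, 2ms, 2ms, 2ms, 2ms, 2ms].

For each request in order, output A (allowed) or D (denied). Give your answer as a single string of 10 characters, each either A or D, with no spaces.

Simulating step by step:
  req#1 t=0ms: ALLOW
  req#2 t=0ms: ALLOW
  req#3 t=0ms: ALLOW
  req#4 t=1ms: ALLOW
  req#5 t=2ms: ALLOW
  req#6 t=2ms: ALLOW
  req#7 t=2ms: ALLOW
  req#8 t=2ms: ALLOW
  req#9 t=2ms: ALLOW
  req#10 t=2ms: DENY

Answer: AAAAAAAAAD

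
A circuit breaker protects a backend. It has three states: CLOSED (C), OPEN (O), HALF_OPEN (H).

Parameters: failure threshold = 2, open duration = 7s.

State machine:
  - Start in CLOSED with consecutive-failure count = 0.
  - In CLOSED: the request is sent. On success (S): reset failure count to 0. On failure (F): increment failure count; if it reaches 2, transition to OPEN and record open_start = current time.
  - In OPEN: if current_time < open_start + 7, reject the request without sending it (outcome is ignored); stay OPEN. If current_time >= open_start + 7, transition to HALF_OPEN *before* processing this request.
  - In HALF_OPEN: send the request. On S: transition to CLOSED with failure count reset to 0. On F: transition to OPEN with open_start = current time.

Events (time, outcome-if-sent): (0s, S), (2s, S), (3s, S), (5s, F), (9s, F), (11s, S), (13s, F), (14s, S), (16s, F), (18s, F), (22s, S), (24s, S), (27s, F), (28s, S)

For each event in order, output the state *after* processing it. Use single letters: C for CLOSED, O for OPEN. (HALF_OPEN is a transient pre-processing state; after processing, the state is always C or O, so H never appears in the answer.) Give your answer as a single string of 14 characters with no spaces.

Answer: CCCCOOOOOOOCCC

Derivation:
State after each event:
  event#1 t=0s outcome=S: state=CLOSED
  event#2 t=2s outcome=S: state=CLOSED
  event#3 t=3s outcome=S: state=CLOSED
  event#4 t=5s outcome=F: state=CLOSED
  event#5 t=9s outcome=F: state=OPEN
  event#6 t=11s outcome=S: state=OPEN
  event#7 t=13s outcome=F: state=OPEN
  event#8 t=14s outcome=S: state=OPEN
  event#9 t=16s outcome=F: state=OPEN
  event#10 t=18s outcome=F: state=OPEN
  event#11 t=22s outcome=S: state=OPEN
  event#12 t=24s outcome=S: state=CLOSED
  event#13 t=27s outcome=F: state=CLOSED
  event#14 t=28s outcome=S: state=CLOSED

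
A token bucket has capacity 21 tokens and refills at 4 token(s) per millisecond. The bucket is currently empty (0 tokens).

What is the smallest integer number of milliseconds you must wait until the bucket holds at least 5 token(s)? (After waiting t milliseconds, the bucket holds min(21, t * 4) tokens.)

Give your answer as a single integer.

Need t * 4 >= 5, so t >= 5/4.
Smallest integer t = ceil(5/4) = 2.

Answer: 2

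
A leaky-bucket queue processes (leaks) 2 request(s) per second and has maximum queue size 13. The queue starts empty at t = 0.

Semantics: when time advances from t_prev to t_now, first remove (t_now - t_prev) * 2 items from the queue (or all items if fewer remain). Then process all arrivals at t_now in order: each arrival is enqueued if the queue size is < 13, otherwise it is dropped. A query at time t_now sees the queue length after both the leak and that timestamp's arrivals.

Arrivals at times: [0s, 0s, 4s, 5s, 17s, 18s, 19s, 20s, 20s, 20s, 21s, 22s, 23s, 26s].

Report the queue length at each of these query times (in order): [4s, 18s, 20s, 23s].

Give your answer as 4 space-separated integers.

Answer: 1 1 3 1

Derivation:
Queue lengths at query times:
  query t=4s: backlog = 1
  query t=18s: backlog = 1
  query t=20s: backlog = 3
  query t=23s: backlog = 1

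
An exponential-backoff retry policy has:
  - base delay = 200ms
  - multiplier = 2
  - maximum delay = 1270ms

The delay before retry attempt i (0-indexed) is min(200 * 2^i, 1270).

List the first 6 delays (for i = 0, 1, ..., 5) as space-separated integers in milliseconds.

Computing each delay:
  i=0: min(200*2^0, 1270) = 200
  i=1: min(200*2^1, 1270) = 400
  i=2: min(200*2^2, 1270) = 800
  i=3: min(200*2^3, 1270) = 1270
  i=4: min(200*2^4, 1270) = 1270
  i=5: min(200*2^5, 1270) = 1270

Answer: 200 400 800 1270 1270 1270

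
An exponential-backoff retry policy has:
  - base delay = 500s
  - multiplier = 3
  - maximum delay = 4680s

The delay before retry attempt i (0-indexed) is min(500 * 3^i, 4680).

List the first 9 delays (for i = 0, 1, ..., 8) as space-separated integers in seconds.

Answer: 500 1500 4500 4680 4680 4680 4680 4680 4680

Derivation:
Computing each delay:
  i=0: min(500*3^0, 4680) = 500
  i=1: min(500*3^1, 4680) = 1500
  i=2: min(500*3^2, 4680) = 4500
  i=3: min(500*3^3, 4680) = 4680
  i=4: min(500*3^4, 4680) = 4680
  i=5: min(500*3^5, 4680) = 4680
  i=6: min(500*3^6, 4680) = 4680
  i=7: min(500*3^7, 4680) = 4680
  i=8: min(500*3^8, 4680) = 4680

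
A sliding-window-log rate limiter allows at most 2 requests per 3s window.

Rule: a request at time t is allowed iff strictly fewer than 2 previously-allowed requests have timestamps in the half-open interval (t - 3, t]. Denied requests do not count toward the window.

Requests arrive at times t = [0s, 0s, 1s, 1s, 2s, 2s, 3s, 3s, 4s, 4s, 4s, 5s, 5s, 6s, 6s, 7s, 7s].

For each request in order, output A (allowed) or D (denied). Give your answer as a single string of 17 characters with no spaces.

Answer: AADDDDAADDDDDAADD

Derivation:
Tracking allowed requests in the window:
  req#1 t=0s: ALLOW
  req#2 t=0s: ALLOW
  req#3 t=1s: DENY
  req#4 t=1s: DENY
  req#5 t=2s: DENY
  req#6 t=2s: DENY
  req#7 t=3s: ALLOW
  req#8 t=3s: ALLOW
  req#9 t=4s: DENY
  req#10 t=4s: DENY
  req#11 t=4s: DENY
  req#12 t=5s: DENY
  req#13 t=5s: DENY
  req#14 t=6s: ALLOW
  req#15 t=6s: ALLOW
  req#16 t=7s: DENY
  req#17 t=7s: DENY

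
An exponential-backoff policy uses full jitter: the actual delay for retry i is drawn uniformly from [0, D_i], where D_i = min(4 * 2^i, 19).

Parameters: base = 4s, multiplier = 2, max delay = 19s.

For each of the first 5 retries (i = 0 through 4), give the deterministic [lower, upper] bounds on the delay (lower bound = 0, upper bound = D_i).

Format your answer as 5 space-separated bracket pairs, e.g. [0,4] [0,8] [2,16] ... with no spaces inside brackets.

Computing bounds per retry:
  i=0: D_i=min(4*2^0,19)=4, bounds=[0,4]
  i=1: D_i=min(4*2^1,19)=8, bounds=[0,8]
  i=2: D_i=min(4*2^2,19)=16, bounds=[0,16]
  i=3: D_i=min(4*2^3,19)=19, bounds=[0,19]
  i=4: D_i=min(4*2^4,19)=19, bounds=[0,19]

Answer: [0,4] [0,8] [0,16] [0,19] [0,19]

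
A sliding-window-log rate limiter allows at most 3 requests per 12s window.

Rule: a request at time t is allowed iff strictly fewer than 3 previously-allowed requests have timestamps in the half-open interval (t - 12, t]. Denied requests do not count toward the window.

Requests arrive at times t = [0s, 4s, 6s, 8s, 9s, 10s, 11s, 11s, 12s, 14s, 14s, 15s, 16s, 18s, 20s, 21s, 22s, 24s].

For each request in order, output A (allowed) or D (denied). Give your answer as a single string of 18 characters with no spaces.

Tracking allowed requests in the window:
  req#1 t=0s: ALLOW
  req#2 t=4s: ALLOW
  req#3 t=6s: ALLOW
  req#4 t=8s: DENY
  req#5 t=9s: DENY
  req#6 t=10s: DENY
  req#7 t=11s: DENY
  req#8 t=11s: DENY
  req#9 t=12s: ALLOW
  req#10 t=14s: DENY
  req#11 t=14s: DENY
  req#12 t=15s: DENY
  req#13 t=16s: ALLOW
  req#14 t=18s: ALLOW
  req#15 t=20s: DENY
  req#16 t=21s: DENY
  req#17 t=22s: DENY
  req#18 t=24s: ALLOW

Answer: AAADDDDDADDDAADDDA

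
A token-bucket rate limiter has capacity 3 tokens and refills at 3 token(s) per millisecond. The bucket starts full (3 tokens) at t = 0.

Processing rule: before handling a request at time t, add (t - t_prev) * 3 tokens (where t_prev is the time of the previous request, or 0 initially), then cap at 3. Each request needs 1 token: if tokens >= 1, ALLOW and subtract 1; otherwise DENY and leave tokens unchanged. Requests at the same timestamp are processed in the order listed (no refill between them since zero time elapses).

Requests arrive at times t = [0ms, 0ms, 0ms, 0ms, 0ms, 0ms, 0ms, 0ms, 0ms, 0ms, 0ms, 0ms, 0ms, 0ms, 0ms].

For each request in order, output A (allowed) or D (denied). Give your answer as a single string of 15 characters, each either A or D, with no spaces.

Answer: AAADDDDDDDDDDDD

Derivation:
Simulating step by step:
  req#1 t=0ms: ALLOW
  req#2 t=0ms: ALLOW
  req#3 t=0ms: ALLOW
  req#4 t=0ms: DENY
  req#5 t=0ms: DENY
  req#6 t=0ms: DENY
  req#7 t=0ms: DENY
  req#8 t=0ms: DENY
  req#9 t=0ms: DENY
  req#10 t=0ms: DENY
  req#11 t=0ms: DENY
  req#12 t=0ms: DENY
  req#13 t=0ms: DENY
  req#14 t=0ms: DENY
  req#15 t=0ms: DENY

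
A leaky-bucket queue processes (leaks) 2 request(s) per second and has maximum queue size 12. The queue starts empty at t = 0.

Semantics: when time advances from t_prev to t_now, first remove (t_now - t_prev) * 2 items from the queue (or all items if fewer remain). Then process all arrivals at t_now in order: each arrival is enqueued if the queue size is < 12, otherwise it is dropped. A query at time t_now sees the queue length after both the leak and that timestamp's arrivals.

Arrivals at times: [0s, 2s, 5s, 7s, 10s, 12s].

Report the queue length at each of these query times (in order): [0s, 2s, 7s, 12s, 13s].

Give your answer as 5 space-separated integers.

Answer: 1 1 1 1 0

Derivation:
Queue lengths at query times:
  query t=0s: backlog = 1
  query t=2s: backlog = 1
  query t=7s: backlog = 1
  query t=12s: backlog = 1
  query t=13s: backlog = 0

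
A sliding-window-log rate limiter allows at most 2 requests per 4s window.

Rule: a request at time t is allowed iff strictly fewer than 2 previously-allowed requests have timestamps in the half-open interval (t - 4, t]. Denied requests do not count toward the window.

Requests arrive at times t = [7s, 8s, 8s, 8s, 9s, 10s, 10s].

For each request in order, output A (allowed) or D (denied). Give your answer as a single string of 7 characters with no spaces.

Tracking allowed requests in the window:
  req#1 t=7s: ALLOW
  req#2 t=8s: ALLOW
  req#3 t=8s: DENY
  req#4 t=8s: DENY
  req#5 t=9s: DENY
  req#6 t=10s: DENY
  req#7 t=10s: DENY

Answer: AADDDDD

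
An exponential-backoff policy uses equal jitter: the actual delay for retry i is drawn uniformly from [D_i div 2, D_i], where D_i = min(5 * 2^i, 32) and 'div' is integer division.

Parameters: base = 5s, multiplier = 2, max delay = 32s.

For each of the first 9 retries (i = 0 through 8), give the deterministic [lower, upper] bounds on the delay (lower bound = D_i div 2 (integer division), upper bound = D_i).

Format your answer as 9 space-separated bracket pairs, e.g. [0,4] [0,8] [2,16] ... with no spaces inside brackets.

Answer: [2,5] [5,10] [10,20] [16,32] [16,32] [16,32] [16,32] [16,32] [16,32]

Derivation:
Computing bounds per retry:
  i=0: D_i=min(5*2^0,32)=5, bounds=[2,5]
  i=1: D_i=min(5*2^1,32)=10, bounds=[5,10]
  i=2: D_i=min(5*2^2,32)=20, bounds=[10,20]
  i=3: D_i=min(5*2^3,32)=32, bounds=[16,32]
  i=4: D_i=min(5*2^4,32)=32, bounds=[16,32]
  i=5: D_i=min(5*2^5,32)=32, bounds=[16,32]
  i=6: D_i=min(5*2^6,32)=32, bounds=[16,32]
  i=7: D_i=min(5*2^7,32)=32, bounds=[16,32]
  i=8: D_i=min(5*2^8,32)=32, bounds=[16,32]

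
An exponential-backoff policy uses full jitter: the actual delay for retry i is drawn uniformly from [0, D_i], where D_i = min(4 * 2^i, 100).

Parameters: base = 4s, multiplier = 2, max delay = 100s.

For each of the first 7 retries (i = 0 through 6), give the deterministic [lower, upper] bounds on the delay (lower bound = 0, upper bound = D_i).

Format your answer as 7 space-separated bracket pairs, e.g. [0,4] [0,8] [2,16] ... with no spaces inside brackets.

Answer: [0,4] [0,8] [0,16] [0,32] [0,64] [0,100] [0,100]

Derivation:
Computing bounds per retry:
  i=0: D_i=min(4*2^0,100)=4, bounds=[0,4]
  i=1: D_i=min(4*2^1,100)=8, bounds=[0,8]
  i=2: D_i=min(4*2^2,100)=16, bounds=[0,16]
  i=3: D_i=min(4*2^3,100)=32, bounds=[0,32]
  i=4: D_i=min(4*2^4,100)=64, bounds=[0,64]
  i=5: D_i=min(4*2^5,100)=100, bounds=[0,100]
  i=6: D_i=min(4*2^6,100)=100, bounds=[0,100]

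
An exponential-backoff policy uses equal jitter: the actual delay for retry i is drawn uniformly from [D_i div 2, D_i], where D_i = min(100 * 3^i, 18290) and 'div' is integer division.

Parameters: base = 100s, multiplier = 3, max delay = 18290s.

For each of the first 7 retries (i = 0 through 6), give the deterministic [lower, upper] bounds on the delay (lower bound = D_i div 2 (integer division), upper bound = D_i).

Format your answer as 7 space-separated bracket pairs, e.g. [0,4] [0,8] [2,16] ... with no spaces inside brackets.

Answer: [50,100] [150,300] [450,900] [1350,2700] [4050,8100] [9145,18290] [9145,18290]

Derivation:
Computing bounds per retry:
  i=0: D_i=min(100*3^0,18290)=100, bounds=[50,100]
  i=1: D_i=min(100*3^1,18290)=300, bounds=[150,300]
  i=2: D_i=min(100*3^2,18290)=900, bounds=[450,900]
  i=3: D_i=min(100*3^3,18290)=2700, bounds=[1350,2700]
  i=4: D_i=min(100*3^4,18290)=8100, bounds=[4050,8100]
  i=5: D_i=min(100*3^5,18290)=18290, bounds=[9145,18290]
  i=6: D_i=min(100*3^6,18290)=18290, bounds=[9145,18290]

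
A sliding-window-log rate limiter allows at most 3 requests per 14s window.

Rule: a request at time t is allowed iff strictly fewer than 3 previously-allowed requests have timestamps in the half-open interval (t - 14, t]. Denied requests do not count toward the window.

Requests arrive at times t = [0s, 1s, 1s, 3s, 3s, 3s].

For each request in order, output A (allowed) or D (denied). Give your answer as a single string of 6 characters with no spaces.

Answer: AAADDD

Derivation:
Tracking allowed requests in the window:
  req#1 t=0s: ALLOW
  req#2 t=1s: ALLOW
  req#3 t=1s: ALLOW
  req#4 t=3s: DENY
  req#5 t=3s: DENY
  req#6 t=3s: DENY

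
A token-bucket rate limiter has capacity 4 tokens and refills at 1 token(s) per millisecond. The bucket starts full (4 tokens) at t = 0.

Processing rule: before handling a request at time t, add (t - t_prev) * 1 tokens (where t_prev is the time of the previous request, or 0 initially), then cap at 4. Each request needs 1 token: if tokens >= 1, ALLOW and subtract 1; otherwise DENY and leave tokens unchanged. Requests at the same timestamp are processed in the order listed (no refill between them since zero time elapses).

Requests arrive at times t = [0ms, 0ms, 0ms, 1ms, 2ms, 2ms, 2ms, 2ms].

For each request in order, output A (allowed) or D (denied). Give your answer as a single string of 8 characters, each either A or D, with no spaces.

Answer: AAAAAADD

Derivation:
Simulating step by step:
  req#1 t=0ms: ALLOW
  req#2 t=0ms: ALLOW
  req#3 t=0ms: ALLOW
  req#4 t=1ms: ALLOW
  req#5 t=2ms: ALLOW
  req#6 t=2ms: ALLOW
  req#7 t=2ms: DENY
  req#8 t=2ms: DENY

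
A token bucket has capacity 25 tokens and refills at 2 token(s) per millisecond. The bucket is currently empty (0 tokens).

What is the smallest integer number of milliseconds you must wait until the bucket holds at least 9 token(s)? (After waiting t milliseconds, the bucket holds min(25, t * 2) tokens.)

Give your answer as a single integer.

Need t * 2 >= 9, so t >= 9/2.
Smallest integer t = ceil(9/2) = 5.

Answer: 5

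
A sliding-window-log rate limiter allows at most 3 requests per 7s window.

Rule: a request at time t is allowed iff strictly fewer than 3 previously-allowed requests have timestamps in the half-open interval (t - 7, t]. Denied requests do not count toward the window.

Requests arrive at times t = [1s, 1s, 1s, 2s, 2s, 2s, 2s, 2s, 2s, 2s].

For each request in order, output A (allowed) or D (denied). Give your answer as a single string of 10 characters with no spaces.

Tracking allowed requests in the window:
  req#1 t=1s: ALLOW
  req#2 t=1s: ALLOW
  req#3 t=1s: ALLOW
  req#4 t=2s: DENY
  req#5 t=2s: DENY
  req#6 t=2s: DENY
  req#7 t=2s: DENY
  req#8 t=2s: DENY
  req#9 t=2s: DENY
  req#10 t=2s: DENY

Answer: AAADDDDDDD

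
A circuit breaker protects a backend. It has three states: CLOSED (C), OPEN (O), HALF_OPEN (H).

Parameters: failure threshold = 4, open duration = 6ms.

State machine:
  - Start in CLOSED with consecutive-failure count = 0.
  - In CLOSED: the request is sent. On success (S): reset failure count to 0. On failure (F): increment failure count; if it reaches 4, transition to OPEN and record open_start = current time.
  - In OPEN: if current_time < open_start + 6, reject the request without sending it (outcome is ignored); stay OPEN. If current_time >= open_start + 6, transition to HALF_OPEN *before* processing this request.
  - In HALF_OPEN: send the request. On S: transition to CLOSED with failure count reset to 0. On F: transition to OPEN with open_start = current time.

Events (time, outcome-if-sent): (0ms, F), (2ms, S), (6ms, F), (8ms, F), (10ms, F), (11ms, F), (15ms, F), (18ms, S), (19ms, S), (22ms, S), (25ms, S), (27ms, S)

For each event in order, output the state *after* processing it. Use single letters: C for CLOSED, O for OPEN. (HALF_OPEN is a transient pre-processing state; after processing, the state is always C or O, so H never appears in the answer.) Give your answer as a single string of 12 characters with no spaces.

Answer: CCCCCOOCCCCC

Derivation:
State after each event:
  event#1 t=0ms outcome=F: state=CLOSED
  event#2 t=2ms outcome=S: state=CLOSED
  event#3 t=6ms outcome=F: state=CLOSED
  event#4 t=8ms outcome=F: state=CLOSED
  event#5 t=10ms outcome=F: state=CLOSED
  event#6 t=11ms outcome=F: state=OPEN
  event#7 t=15ms outcome=F: state=OPEN
  event#8 t=18ms outcome=S: state=CLOSED
  event#9 t=19ms outcome=S: state=CLOSED
  event#10 t=22ms outcome=S: state=CLOSED
  event#11 t=25ms outcome=S: state=CLOSED
  event#12 t=27ms outcome=S: state=CLOSED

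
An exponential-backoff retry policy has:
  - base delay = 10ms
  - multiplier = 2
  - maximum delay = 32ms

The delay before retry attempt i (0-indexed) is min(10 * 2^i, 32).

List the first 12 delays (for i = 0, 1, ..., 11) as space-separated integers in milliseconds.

Answer: 10 20 32 32 32 32 32 32 32 32 32 32

Derivation:
Computing each delay:
  i=0: min(10*2^0, 32) = 10
  i=1: min(10*2^1, 32) = 20
  i=2: min(10*2^2, 32) = 32
  i=3: min(10*2^3, 32) = 32
  i=4: min(10*2^4, 32) = 32
  i=5: min(10*2^5, 32) = 32
  i=6: min(10*2^6, 32) = 32
  i=7: min(10*2^7, 32) = 32
  i=8: min(10*2^8, 32) = 32
  i=9: min(10*2^9, 32) = 32
  i=10: min(10*2^10, 32) = 32
  i=11: min(10*2^11, 32) = 32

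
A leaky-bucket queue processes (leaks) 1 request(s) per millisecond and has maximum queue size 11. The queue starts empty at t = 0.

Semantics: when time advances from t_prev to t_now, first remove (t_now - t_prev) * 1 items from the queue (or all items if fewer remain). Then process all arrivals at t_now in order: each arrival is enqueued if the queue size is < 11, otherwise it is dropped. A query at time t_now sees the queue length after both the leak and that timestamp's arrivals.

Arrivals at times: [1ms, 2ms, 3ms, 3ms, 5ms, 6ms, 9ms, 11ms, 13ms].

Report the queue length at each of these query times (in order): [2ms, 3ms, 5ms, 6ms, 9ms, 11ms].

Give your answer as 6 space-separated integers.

Answer: 1 2 1 1 1 1

Derivation:
Queue lengths at query times:
  query t=2ms: backlog = 1
  query t=3ms: backlog = 2
  query t=5ms: backlog = 1
  query t=6ms: backlog = 1
  query t=9ms: backlog = 1
  query t=11ms: backlog = 1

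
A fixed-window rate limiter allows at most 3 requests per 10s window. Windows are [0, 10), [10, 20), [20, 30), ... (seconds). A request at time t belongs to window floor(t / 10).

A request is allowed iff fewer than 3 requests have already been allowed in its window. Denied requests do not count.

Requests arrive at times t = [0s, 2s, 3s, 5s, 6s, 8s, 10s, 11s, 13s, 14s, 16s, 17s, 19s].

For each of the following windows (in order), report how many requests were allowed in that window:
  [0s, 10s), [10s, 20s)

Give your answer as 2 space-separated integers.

Answer: 3 3

Derivation:
Processing requests:
  req#1 t=0s (window 0): ALLOW
  req#2 t=2s (window 0): ALLOW
  req#3 t=3s (window 0): ALLOW
  req#4 t=5s (window 0): DENY
  req#5 t=6s (window 0): DENY
  req#6 t=8s (window 0): DENY
  req#7 t=10s (window 1): ALLOW
  req#8 t=11s (window 1): ALLOW
  req#9 t=13s (window 1): ALLOW
  req#10 t=14s (window 1): DENY
  req#11 t=16s (window 1): DENY
  req#12 t=17s (window 1): DENY
  req#13 t=19s (window 1): DENY

Allowed counts by window: 3 3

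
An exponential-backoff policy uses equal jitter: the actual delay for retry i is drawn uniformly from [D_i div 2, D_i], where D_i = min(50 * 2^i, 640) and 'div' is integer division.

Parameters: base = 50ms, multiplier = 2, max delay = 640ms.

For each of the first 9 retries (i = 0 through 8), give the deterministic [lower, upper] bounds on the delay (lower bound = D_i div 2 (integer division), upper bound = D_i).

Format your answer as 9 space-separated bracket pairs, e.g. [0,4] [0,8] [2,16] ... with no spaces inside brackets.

Answer: [25,50] [50,100] [100,200] [200,400] [320,640] [320,640] [320,640] [320,640] [320,640]

Derivation:
Computing bounds per retry:
  i=0: D_i=min(50*2^0,640)=50, bounds=[25,50]
  i=1: D_i=min(50*2^1,640)=100, bounds=[50,100]
  i=2: D_i=min(50*2^2,640)=200, bounds=[100,200]
  i=3: D_i=min(50*2^3,640)=400, bounds=[200,400]
  i=4: D_i=min(50*2^4,640)=640, bounds=[320,640]
  i=5: D_i=min(50*2^5,640)=640, bounds=[320,640]
  i=6: D_i=min(50*2^6,640)=640, bounds=[320,640]
  i=7: D_i=min(50*2^7,640)=640, bounds=[320,640]
  i=8: D_i=min(50*2^8,640)=640, bounds=[320,640]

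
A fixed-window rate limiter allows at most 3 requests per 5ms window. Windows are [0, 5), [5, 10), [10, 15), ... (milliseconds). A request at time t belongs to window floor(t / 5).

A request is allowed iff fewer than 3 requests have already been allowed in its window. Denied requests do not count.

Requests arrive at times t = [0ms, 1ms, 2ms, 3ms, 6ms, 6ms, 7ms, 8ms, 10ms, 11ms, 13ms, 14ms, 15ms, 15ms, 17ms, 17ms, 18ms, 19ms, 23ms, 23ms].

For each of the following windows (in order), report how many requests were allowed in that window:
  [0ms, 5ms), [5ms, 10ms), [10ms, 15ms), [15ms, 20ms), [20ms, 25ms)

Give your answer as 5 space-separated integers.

Answer: 3 3 3 3 2

Derivation:
Processing requests:
  req#1 t=0ms (window 0): ALLOW
  req#2 t=1ms (window 0): ALLOW
  req#3 t=2ms (window 0): ALLOW
  req#4 t=3ms (window 0): DENY
  req#5 t=6ms (window 1): ALLOW
  req#6 t=6ms (window 1): ALLOW
  req#7 t=7ms (window 1): ALLOW
  req#8 t=8ms (window 1): DENY
  req#9 t=10ms (window 2): ALLOW
  req#10 t=11ms (window 2): ALLOW
  req#11 t=13ms (window 2): ALLOW
  req#12 t=14ms (window 2): DENY
  req#13 t=15ms (window 3): ALLOW
  req#14 t=15ms (window 3): ALLOW
  req#15 t=17ms (window 3): ALLOW
  req#16 t=17ms (window 3): DENY
  req#17 t=18ms (window 3): DENY
  req#18 t=19ms (window 3): DENY
  req#19 t=23ms (window 4): ALLOW
  req#20 t=23ms (window 4): ALLOW

Allowed counts by window: 3 3 3 3 2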